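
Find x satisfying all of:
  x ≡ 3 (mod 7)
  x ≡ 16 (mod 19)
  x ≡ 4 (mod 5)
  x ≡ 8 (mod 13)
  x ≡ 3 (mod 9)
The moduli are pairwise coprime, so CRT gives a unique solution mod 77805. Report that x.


Product of moduli M = 7 · 19 · 5 · 13 · 9 = 77805.
Merge one congruence at a time:
  Start: x ≡ 3 (mod 7).
  Combine with x ≡ 16 (mod 19); new modulus lcm = 133.
    Write x = 3 + 7·t and substitute into x ≡ 16 (mod 19): 7·t ≡ 16 − 3 = 13 (mod 19).
    The inverse of 7 mod 19 is 11 (since 7·11 = 77 = 4·19 + 1), so t ≡ 11·13 = 143 ≡ 10 (mod 19).
    Then x = 3 + 7·10 = 73, valid modulo lcm(7, 19) = 133: x ≡ 73 (mod 133).
  Combine with x ≡ 4 (mod 5); new modulus lcm = 665.
    Write x = 73 + 133·t and substitute into x ≡ 4 (mod 5): 133·t ≡ 4 − 73 = -69 (mod 5).
    Reduce coefficients mod 5: 3·t ≡ 1 (mod 5).
    The inverse of 3 mod 5 is 2 (since 3·2 = 6 = 1·5 + 1), so t ≡ 2·1 = 2 ≡ 2 (mod 5).
    Then x = 73 + 133·2 = 339, valid modulo lcm(133, 5) = 665: x ≡ 339 (mod 665).
  Combine with x ≡ 8 (mod 13); new modulus lcm = 8645.
    Write x = 339 + 665·t and substitute into x ≡ 8 (mod 13): 665·t ≡ 8 − 339 = -331 (mod 13).
    Reduce coefficients mod 13: 2·t ≡ 7 (mod 13).
    The inverse of 2 mod 13 is 7 (since 2·7 = 14 = 1·13 + 1), so t ≡ 7·7 = 49 ≡ 10 (mod 13).
    Then x = 339 + 665·10 = 6989, valid modulo lcm(665, 13) = 8645: x ≡ 6989 (mod 8645).
  Combine with x ≡ 3 (mod 9); new modulus lcm = 77805.
    Write x = 6989 + 8645·t and substitute into x ≡ 3 (mod 9): 8645·t ≡ 3 − 6989 = -6986 (mod 9).
    Reduce coefficients mod 9: 5·t ≡ 7 (mod 9).
    The inverse of 5 mod 9 is 2 (since 5·2 = 10 = 1·9 + 1), so t ≡ 2·7 = 14 ≡ 5 (mod 9).
    Then x = 6989 + 8645·5 = 50214, valid modulo lcm(8645, 9) = 77805: x ≡ 50214 (mod 77805).
Verify against each original: 50214 mod 7 = 3, 50214 mod 19 = 16, 50214 mod 5 = 4, 50214 mod 13 = 8, 50214 mod 9 = 3.

x ≡ 50214 (mod 77805).


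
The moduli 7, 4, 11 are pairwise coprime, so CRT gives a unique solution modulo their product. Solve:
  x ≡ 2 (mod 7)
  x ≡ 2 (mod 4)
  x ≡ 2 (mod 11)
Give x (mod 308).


Moduli 7, 4, 11 are pairwise coprime; by CRT there is a unique solution modulo M = 7 · 4 · 11 = 308.
Solve pairwise, accumulating the modulus:
  Start with x ≡ 2 (mod 7).
  Combine with x ≡ 2 (mod 4): since gcd(7, 4) = 1, we get a unique residue mod 28.
    Write x = 2 + 7·t and substitute into x ≡ 2 (mod 4): 7·t ≡ 2 − 2 = 0 (mod 4).
    Reduce coefficients mod 4: 3·t ≡ 0 (mod 4).
    The inverse of 3 mod 4 is 3 (since 3·3 = 9 = 2·4 + 1), so t ≡ 3·0 = 0 ≡ 0 (mod 4).
    Then x = 2 + 7·0 = 2, valid modulo lcm(7, 4) = 28: x ≡ 2 (mod 28).
  Combine with x ≡ 2 (mod 11): since gcd(28, 11) = 1, we get a unique residue mod 308.
    Write x = 2 + 28·t and substitute into x ≡ 2 (mod 11): 28·t ≡ 2 − 2 = 0 (mod 11).
    Reduce coefficients mod 11: 6·t ≡ 0 (mod 11).
    The inverse of 6 mod 11 is 2 (since 6·2 = 12 = 1·11 + 1), so t ≡ 2·0 = 0 ≡ 0 (mod 11).
    Then x = 2 + 28·0 = 2, valid modulo lcm(28, 11) = 308: x ≡ 2 (mod 308).
Verify: 2 mod 7 = 2 ✓, 2 mod 4 = 2 ✓, 2 mod 11 = 2 ✓.

x ≡ 2 (mod 308).


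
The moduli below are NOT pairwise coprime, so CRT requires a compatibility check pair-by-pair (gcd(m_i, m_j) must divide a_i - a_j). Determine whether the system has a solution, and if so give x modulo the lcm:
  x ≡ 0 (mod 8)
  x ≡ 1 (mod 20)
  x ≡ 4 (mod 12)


Moduli 8, 20, 12 are not pairwise coprime, so CRT works modulo lcm(m_i) when all pairwise compatibility conditions hold.
Pairwise compatibility: gcd(m_i, m_j) must divide a_i - a_j for every pair.
Merge one congruence at a time:
  Start: x ≡ 0 (mod 8).
  Combine with x ≡ 1 (mod 20): gcd(8, 20) = 4, and 1 - 0 = 1 is NOT divisible by 4.
    ⇒ system is inconsistent (no integer solution).

No solution (the system is inconsistent).


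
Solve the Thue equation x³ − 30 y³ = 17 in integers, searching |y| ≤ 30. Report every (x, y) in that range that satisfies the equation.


The equation is x³ - 30y³ = 17. For fixed y, x³ = 30·y³ + 17, so a solution requires the RHS to be a perfect cube.
Strategy: iterate y from -30 to 30, compute RHS = 30·y³ + 17, and check whether it is a (positive or negative) perfect cube.
Check small values of y:
  y = 0: RHS = 17 is not a perfect cube.
  y = 1: RHS = 47 is not a perfect cube.
  y = -1: RHS = -13 is not a perfect cube.
  y = 2: RHS = 257 is not a perfect cube.
  y = -2: RHS = -223 is not a perfect cube.
  y = 3: RHS = 827 is not a perfect cube.
  y = -3: RHS = -793 is not a perfect cube.
Continuing the search up to |y| = 30 finds no solutions either.
No (x, y) in the scanned range satisfies the equation.

No integer solutions with |y| ≤ 30.


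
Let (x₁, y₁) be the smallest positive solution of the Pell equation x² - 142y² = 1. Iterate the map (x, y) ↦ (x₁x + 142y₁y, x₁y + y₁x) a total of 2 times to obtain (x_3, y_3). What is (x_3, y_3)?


Step 1: Find the fundamental solution (x₁, y₁) of x² - 142y² = 1.
  Expand √142 as a continued fraction. a₀ = ⌊√142⌋ = 11; iterate m_{k+1} = d_k·a_k − m_k, d_{k+1} = (142 − m_{k+1}²)/d_k, a_{k+1} = ⌊(a₀ + m_{k+1})/d_{k+1}⌋ (starting m₀ = 0, d₀ = 1), with convergents p_k = a_k·p_{k-1} + p_{k-2}, q_k = a_k·q_{k-1} + q_{k-2} (p₋₁ = 1, q₋₁ = 0):
  k = 0: a₀ = 11; p₀/q₀ = 11/1; p₀² − 142·q₀² = 121 − 142 = -21.
  k = 1: m = 11, d = 21, a = ⌊(11 + 11)/21⌋ = 1; p/q = (1·11 + 1)/(1·1 + 0) = 12/1; p² − 142·q² = 144 − 142 = 2.
  k = 2: m = 10, d = 2, a = ⌊(11 + 10)/2⌋ = 10; p/q = (10·12 + 11)/(10·1 + 1) = 131/11; p² − 142·q² = 17161 − 17182 = -21.
  k = 3: m = 10, d = 21, a = ⌊(11 + 10)/21⌋ = 1; p/q = (1·131 + 12)/(1·11 + 1) = 143/12; p² − 142·q² = 20449 − 20448 = 1.
  The first convergent with p² − 142·q² = 1 gives the fundamental solution (x₁, y₁) = (143, 12).
Step 2: Apply the recurrence (x_{n+1}, y_{n+1}) = (x₁x_n + 142y₁y_n, x₁y_n + y₁x_n) repeatedly.
  From (x_1, y_1) = (143, 12): x_2 = 143·143 + 142·12·12 = 40897; y_2 = 143·12 + 12·143 = 3432.
  From (x_2, y_2) = (40897, 3432): x_3 = 143·40897 + 142·12·3432 = 11696399; y_3 = 143·3432 + 12·40897 = 981540.
Step 3: Verify x_3² - 142·y_3² = 136805749567201 - 136805749567200 = 1 (should be 1). ✓

(x_1, y_1) = (143, 12); (x_3, y_3) = (11696399, 981540).


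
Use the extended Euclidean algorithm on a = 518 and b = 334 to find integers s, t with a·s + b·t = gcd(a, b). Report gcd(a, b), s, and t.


Euclidean algorithm on (518, 334) — divide until remainder is 0:
  518 = 1 · 334 + 184
  334 = 1 · 184 + 150
  184 = 1 · 150 + 34
  150 = 4 · 34 + 14
  34 = 2 · 14 + 6
  14 = 2 · 6 + 2
  6 = 3 · 2 + 0
gcd(518, 334) = 2.
Track Bezout coefficients alongside the remainders: start with r₀ = 518 = a·1 + b·0 (s = 1, t = 0) and r₁ = 334 = a·0 + b·1 (s = 0, t = 1); each new remainder r_{k+1} = r_{k-1} − q_k·r_k inherits s_{k+1} = s_{k-1} − q_k·s_k, t_{k+1} = t_{k-1} − q_k·t_k, so r_k = a·s_k + b·t_k at every step:
  q = 1: r = 184, s = 1 − 1·0 = 1, t = 0 − 1·1 = -1  (check: 518·1 + 334·(-1) = 184)
  q = 1: r = 150, s = 0 − 1·1 = -1, t = 1 − 1·(-1) = 2  (check: 518·(-1) + 334·2 = 150)
  q = 1: r = 34, s = 1 − 1·(-1) = 2, t = -1 − 1·2 = -3  (check: 518·2 + 334·(-3) = 34)
  q = 4: r = 14, s = -1 − 4·2 = -9, t = 2 − 4·(-3) = 14  (check: 518·(-9) + 334·14 = 14)
  q = 2: r = 6, s = 2 − 2·(-9) = 20, t = -3 − 2·14 = -31  (check: 518·20 + 334·(-31) = 6)
  q = 2: r = 2, s = -9 − 2·20 = -49, t = 14 − 2·(-31) = 76  (check: 518·(-49) + 334·76 = 2)
The row with r = 2 (the gcd) gives the Bezout coefficients s = -49, t = 76.
Result: 518 · (-49) + 334 · (76) = 2.

gcd(518, 334) = 2; s = -49, t = 76 (check: 518·(-49) + 334·76 = 2).


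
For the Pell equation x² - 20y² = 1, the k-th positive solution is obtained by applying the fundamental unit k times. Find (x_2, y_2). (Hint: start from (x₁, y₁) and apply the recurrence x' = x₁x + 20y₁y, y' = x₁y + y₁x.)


Step 1: Find the fundamental solution (x₁, y₁) of x² - 20y² = 1.
  Expand √20 as a continued fraction. a₀ = ⌊√20⌋ = 4; iterate m_{k+1} = d_k·a_k − m_k, d_{k+1} = (20 − m_{k+1}²)/d_k, a_{k+1} = ⌊(a₀ + m_{k+1})/d_{k+1}⌋ (starting m₀ = 0, d₀ = 1), with convergents p_k = a_k·p_{k-1} + p_{k-2}, q_k = a_k·q_{k-1} + q_{k-2} (p₋₁ = 1, q₋₁ = 0):
  k = 0: a₀ = 4; p₀/q₀ = 4/1; p₀² − 20·q₀² = 16 − 20 = -4.
  k = 1: m = 4, d = 4, a = ⌊(4 + 4)/4⌋ = 2; p/q = (2·4 + 1)/(2·1 + 0) = 9/2; p² − 20·q² = 81 − 80 = 1.
  The first convergent with p² − 20·q² = 1 gives the fundamental solution (x₁, y₁) = (9, 2).
Step 2: Apply the recurrence (x_{n+1}, y_{n+1}) = (x₁x_n + 20y₁y_n, x₁y_n + y₁x_n) repeatedly.
  From (x_1, y_1) = (9, 2): x_2 = 9·9 + 20·2·2 = 161; y_2 = 9·2 + 2·9 = 36.
Step 3: Verify x_2² - 20·y_2² = 25921 - 25920 = 1 (should be 1). ✓

(x_1, y_1) = (9, 2); (x_2, y_2) = (161, 36).


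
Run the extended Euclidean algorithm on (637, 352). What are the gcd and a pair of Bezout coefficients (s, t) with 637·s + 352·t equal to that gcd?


Euclidean algorithm on (637, 352) — divide until remainder is 0:
  637 = 1 · 352 + 285
  352 = 1 · 285 + 67
  285 = 4 · 67 + 17
  67 = 3 · 17 + 16
  17 = 1 · 16 + 1
  16 = 16 · 1 + 0
gcd(637, 352) = 1.
Track Bezout coefficients alongside the remainders: start with r₀ = 637 = a·1 + b·0 (s = 1, t = 0) and r₁ = 352 = a·0 + b·1 (s = 0, t = 1); each new remainder r_{k+1} = r_{k-1} − q_k·r_k inherits s_{k+1} = s_{k-1} − q_k·s_k, t_{k+1} = t_{k-1} − q_k·t_k, so r_k = a·s_k + b·t_k at every step:
  q = 1: r = 285, s = 1 − 1·0 = 1, t = 0 − 1·1 = -1  (check: 637·1 + 352·(-1) = 285)
  q = 1: r = 67, s = 0 − 1·1 = -1, t = 1 − 1·(-1) = 2  (check: 637·(-1) + 352·2 = 67)
  q = 4: r = 17, s = 1 − 4·(-1) = 5, t = -1 − 4·2 = -9  (check: 637·5 + 352·(-9) = 17)
  q = 3: r = 16, s = -1 − 3·5 = -16, t = 2 − 3·(-9) = 29  (check: 637·(-16) + 352·29 = 16)
  q = 1: r = 1, s = 5 − 1·(-16) = 21, t = -9 − 1·29 = -38  (check: 637·21 + 352·(-38) = 1)
The row with r = 1 (the gcd) gives the Bezout coefficients s = 21, t = -38.
Result: 637 · (21) + 352 · (-38) = 1.

gcd(637, 352) = 1; s = 21, t = -38 (check: 637·21 + 352·(-38) = 1).


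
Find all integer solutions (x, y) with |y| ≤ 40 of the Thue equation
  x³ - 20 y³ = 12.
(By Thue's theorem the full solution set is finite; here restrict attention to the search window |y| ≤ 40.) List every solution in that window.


The equation is x³ - 20y³ = 12. For fixed y, x³ = 20·y³ + 12, so a solution requires the RHS to be a perfect cube.
Strategy: iterate y from -40 to 40, compute RHS = 20·y³ + 12, and check whether it is a (positive or negative) perfect cube.
Check small values of y:
  y = 0: RHS = 12 is not a perfect cube.
  y = 1: RHS = 32 is not a perfect cube.
  y = -1: RHS = -8 = (-2)³ ⇒ x = -2 works.
  y = 2: RHS = 172 is not a perfect cube.
  y = -2: RHS = -148 is not a perfect cube.
  y = 3: RHS = 552 is not a perfect cube.
  y = -3: RHS = -528 is not a perfect cube.
Continuing the search up to |y| = 40 finds no further solutions beyond those listed.
Collected solutions: (-2, -1).

Solutions (with |y| ≤ 40): (-2, -1).


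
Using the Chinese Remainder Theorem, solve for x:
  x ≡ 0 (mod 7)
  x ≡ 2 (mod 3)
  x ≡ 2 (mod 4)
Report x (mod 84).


Moduli 7, 3, 4 are pairwise coprime; by CRT there is a unique solution modulo M = 7 · 3 · 4 = 84.
Solve pairwise, accumulating the modulus:
  Start with x ≡ 0 (mod 7).
  Combine with x ≡ 2 (mod 3): since gcd(7, 3) = 1, we get a unique residue mod 21.
    Write x = 0 + 7·t and substitute into x ≡ 2 (mod 3): 7·t ≡ 2 − 0 = 2 (mod 3).
    Reduce coefficients mod 3: 1·t ≡ 2 (mod 3).
    So t ≡ 2 (mod 3).
    Then x = 0 + 7·2 = 14, valid modulo lcm(7, 3) = 21: x ≡ 14 (mod 21).
  Combine with x ≡ 2 (mod 4): since gcd(21, 4) = 1, we get a unique residue mod 84.
    Write x = 14 + 21·t and substitute into x ≡ 2 (mod 4): 21·t ≡ 2 − 14 = -12 (mod 4).
    Reduce coefficients mod 4: 1·t ≡ 0 (mod 4).
    So t ≡ 0 (mod 4).
    Then x = 14 + 21·0 = 14, valid modulo lcm(21, 4) = 84: x ≡ 14 (mod 84).
Verify: 14 mod 7 = 0 ✓, 14 mod 3 = 2 ✓, 14 mod 4 = 2 ✓.

x ≡ 14 (mod 84).


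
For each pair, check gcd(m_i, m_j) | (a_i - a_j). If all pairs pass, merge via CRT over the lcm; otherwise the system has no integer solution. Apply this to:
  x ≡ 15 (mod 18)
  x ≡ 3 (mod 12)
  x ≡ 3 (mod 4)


Moduli 18, 12, 4 are not pairwise coprime, so CRT works modulo lcm(m_i) when all pairwise compatibility conditions hold.
Pairwise compatibility: gcd(m_i, m_j) must divide a_i - a_j for every pair.
Merge one congruence at a time:
  Start: x ≡ 15 (mod 18).
  Combine with x ≡ 3 (mod 12): gcd(18, 12) = 6; 3 - 15 = -12, which IS divisible by 6, so compatible.
    Write x = 15 + 18·t and substitute into x ≡ 3 (mod 12): 18·t ≡ 3 − 15 = -12 (mod 12).
    Divide the congruence (and modulus) by g = 6: 3·t ≡ -2 (mod 2).
    Reduce coefficients mod 2: 1·t ≡ 0 (mod 2).
    So t ≡ 0 (mod 2).
    Then x = 15 + 18·0 = 15, valid modulo lcm(18, 12) = 36: x ≡ 15 (mod 36).
  Combine with x ≡ 3 (mod 4): gcd(36, 4) = 4; 3 - 15 = -12, which IS divisible by 4, so compatible.
    Write x = 15 + 36·t and substitute into x ≡ 3 (mod 4): 36·t ≡ 3 − 15 = -12 (mod 4).
    Divide the congruence (and modulus) by g = 4: 9·t ≡ -3 (mod 1).
    Modulo 1 every t works; take t = 0.
    Then x = 15 + 36·0 = 15, valid modulo lcm(36, 4) = 36: x ≡ 15 (mod 36).
Verify: 15 mod 18 = 15, 15 mod 12 = 3, 15 mod 4 = 3.

x ≡ 15 (mod 36).


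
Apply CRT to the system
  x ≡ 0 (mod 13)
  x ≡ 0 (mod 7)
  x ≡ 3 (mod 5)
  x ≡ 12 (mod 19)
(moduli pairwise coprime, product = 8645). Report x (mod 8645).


Product of moduli M = 13 · 7 · 5 · 19 = 8645.
Merge one congruence at a time:
  Start: x ≡ 0 (mod 13).
  Combine with x ≡ 0 (mod 7); new modulus lcm = 91.
    Write x = 0 + 13·t and substitute into x ≡ 0 (mod 7): 13·t ≡ 0 − 0 = 0 (mod 7).
    Reduce coefficients mod 7: 6·t ≡ 0 (mod 7).
    The inverse of 6 mod 7 is 6 (since 6·6 = 36 = 5·7 + 1), so t ≡ 6·0 = 0 ≡ 0 (mod 7).
    Then x = 0 + 13·0 = 0, valid modulo lcm(13, 7) = 91: x ≡ 0 (mod 91).
  Combine with x ≡ 3 (mod 5); new modulus lcm = 455.
    Write x = 0 + 91·t and substitute into x ≡ 3 (mod 5): 91·t ≡ 3 − 0 = 3 (mod 5).
    Reduce coefficients mod 5: 1·t ≡ 3 (mod 5).
    So t ≡ 3 (mod 5).
    Then x = 0 + 91·3 = 273, valid modulo lcm(91, 5) = 455: x ≡ 273 (mod 455).
  Combine with x ≡ 12 (mod 19); new modulus lcm = 8645.
    Write x = 273 + 455·t and substitute into x ≡ 12 (mod 19): 455·t ≡ 12 − 273 = -261 (mod 19).
    Reduce coefficients mod 19: 18·t ≡ 5 (mod 19).
    The inverse of 18 mod 19 is 18 (since 18·18 = 324 = 17·19 + 1), so t ≡ 18·5 = 90 ≡ 14 (mod 19).
    Then x = 273 + 455·14 = 6643, valid modulo lcm(455, 19) = 8645: x ≡ 6643 (mod 8645).
Verify against each original: 6643 mod 13 = 0, 6643 mod 7 = 0, 6643 mod 5 = 3, 6643 mod 19 = 12.

x ≡ 6643 (mod 8645).


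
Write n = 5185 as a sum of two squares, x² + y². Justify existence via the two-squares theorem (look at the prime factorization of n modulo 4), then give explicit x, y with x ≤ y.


Step 1: Factor n = 5185 = 5 · 17 · 61.
Step 2: Check the mod-4 condition on each prime factor: 5 ≡ 1 (mod 4), exponent 1; 17 ≡ 1 (mod 4), exponent 1; 61 ≡ 1 (mod 4), exponent 1.
All primes ≡ 3 (mod 4) appear to even exponent (or don't appear), so by the two-squares theorem n IS expressible as a sum of two squares.
Step 3: Build a representation. Here n = 5 · 17 · 61 is a product of primes ≡ 1 (mod 4). Each prime p ≡ 1 (mod 4) is itself a sum of two squares; find a² by testing p − a² for a perfect square:
  5: 5 − 1² = 4 = 2² ⇒ 5 = 1² + 2².
  17: 17 − 1² = 16 = 4² ⇒ 17 = 1² + 4².
  61: 61 − 1² = 60, 61 − 2² = 57, 61 − 3² = 52, 61 − 4² = 45, 61 − 5² = 36 = 6² ⇒ 61 = 5² + 6².
  Combine using the Brahmagupta–Fibonacci identity (a² + b²)(c² + d²) = (ac − bd)² + (ad + bc)² = (ac + bd)² + (ad − bc)²:
  5 · 17 = 85: from (1² + 2²)(1² + 4²), take (1·1 − 2·4, 1·4 + 2·1) = (1 − 8, 4 + 2) = (-7, 6); dropping signs (only squares matter) gives (7, 6); check 7² + 6² = 49 + 36 = 85 ✓.
  85 · 61 = 5185: from (7² + 6²)(5² + 6²), take (7·5 − 6·6, 7·6 + 6·5) = (35 − 36, 42 + 30) = (-1, 72); dropping signs (only squares matter) gives (1, 72); check 1² + 72² = 1 + 5184 = 5185 ✓.
Step 4: Order so x ≤ y and verify: 1² + 72² = 1 + 5184 = 5185 = n. ✓

n = 5185 = 1² + 72² (one valid representation with x ≤ y).


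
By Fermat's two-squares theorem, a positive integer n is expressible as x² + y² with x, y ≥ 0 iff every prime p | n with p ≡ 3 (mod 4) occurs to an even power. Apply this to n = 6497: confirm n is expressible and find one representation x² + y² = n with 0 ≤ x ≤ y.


Step 1: Factor n = 6497 = 73 · 89.
Step 2: Check the mod-4 condition on each prime factor: 73 ≡ 1 (mod 4), exponent 1; 89 ≡ 1 (mod 4), exponent 1.
All primes ≡ 3 (mod 4) appear to even exponent (or don't appear), so by the two-squares theorem n IS expressible as a sum of two squares.
Step 3: Build a representation. Here n = 73 · 89 is a product of primes ≡ 1 (mod 4). Each prime p ≡ 1 (mod 4) is itself a sum of two squares; find a² by testing p − a² for a perfect square:
  73: 73 − 1² = 72, 73 − 2² = 69, 73 − 3² = 64 = 8² ⇒ 73 = 3² + 8².
  89: 89 − 1² = 88, 89 − 2² = 85, 89 − 3² = 80, 89 − 4² = 73, 89 − 5² = 64 = 8² ⇒ 89 = 5² + 8².
  Combine using the Brahmagupta–Fibonacci identity (a² + b²)(c² + d²) = (ac − bd)² + (ad + bc)² = (ac + bd)² + (ad − bc)²:
  73 · 89 = 6497: from (3² + 8²)(5² + 8²), take (3·5 − 8·8, 3·8 + 8·5) = (15 − 64, 24 + 40) = (-49, 64); dropping signs (only squares matter) gives (49, 64); check 49² + 64² = 2401 + 4096 = 6497 ✓.
Step 4: Order so x ≤ y and verify: 49² + 64² = 2401 + 4096 = 6497 = n. ✓

n = 6497 = 49² + 64² (one valid representation with x ≤ y).


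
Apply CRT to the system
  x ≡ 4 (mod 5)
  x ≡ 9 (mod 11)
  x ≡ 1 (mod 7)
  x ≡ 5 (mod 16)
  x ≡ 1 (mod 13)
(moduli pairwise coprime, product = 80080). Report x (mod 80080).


Product of moduli M = 5 · 11 · 7 · 16 · 13 = 80080.
Merge one congruence at a time:
  Start: x ≡ 4 (mod 5).
  Combine with x ≡ 9 (mod 11); new modulus lcm = 55.
    Write x = 4 + 5·t and substitute into x ≡ 9 (mod 11): 5·t ≡ 9 − 4 = 5 (mod 11).
    The inverse of 5 mod 11 is 9 (since 5·9 = 45 = 4·11 + 1), so t ≡ 9·5 = 45 ≡ 1 (mod 11).
    Then x = 4 + 5·1 = 9, valid modulo lcm(5, 11) = 55: x ≡ 9 (mod 55).
  Combine with x ≡ 1 (mod 7); new modulus lcm = 385.
    Write x = 9 + 55·t and substitute into x ≡ 1 (mod 7): 55·t ≡ 1 − 9 = -8 (mod 7).
    Reduce coefficients mod 7: 6·t ≡ 6 (mod 7).
    The inverse of 6 mod 7 is 6 (since 6·6 = 36 = 5·7 + 1), so t ≡ 6·6 = 36 ≡ 1 (mod 7).
    Then x = 9 + 55·1 = 64, valid modulo lcm(55, 7) = 385: x ≡ 64 (mod 385).
  Combine with x ≡ 5 (mod 16); new modulus lcm = 6160.
    Write x = 64 + 385·t and substitute into x ≡ 5 (mod 16): 385·t ≡ 5 − 64 = -59 (mod 16).
    Reduce coefficients mod 16: 1·t ≡ 5 (mod 16).
    So t ≡ 5 (mod 16).
    Then x = 64 + 385·5 = 1989, valid modulo lcm(385, 16) = 6160: x ≡ 1989 (mod 6160).
  Combine with x ≡ 1 (mod 13); new modulus lcm = 80080.
    Write x = 1989 + 6160·t and substitute into x ≡ 1 (mod 13): 6160·t ≡ 1 − 1989 = -1988 (mod 13).
    Reduce coefficients mod 13: 11·t ≡ 1 (mod 13).
    The inverse of 11 mod 13 is 6 (since 11·6 = 66 = 5·13 + 1), so t ≡ 6·1 = 6 ≡ 6 (mod 13).
    Then x = 1989 + 6160·6 = 38949, valid modulo lcm(6160, 13) = 80080: x ≡ 38949 (mod 80080).
Verify against each original: 38949 mod 5 = 4, 38949 mod 11 = 9, 38949 mod 7 = 1, 38949 mod 16 = 5, 38949 mod 13 = 1.

x ≡ 38949 (mod 80080).


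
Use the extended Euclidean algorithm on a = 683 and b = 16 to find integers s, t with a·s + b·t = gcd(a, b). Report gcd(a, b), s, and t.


Euclidean algorithm on (683, 16) — divide until remainder is 0:
  683 = 42 · 16 + 11
  16 = 1 · 11 + 5
  11 = 2 · 5 + 1
  5 = 5 · 1 + 0
gcd(683, 16) = 1.
Track Bezout coefficients alongside the remainders: start with r₀ = 683 = a·1 + b·0 (s = 1, t = 0) and r₁ = 16 = a·0 + b·1 (s = 0, t = 1); each new remainder r_{k+1} = r_{k-1} − q_k·r_k inherits s_{k+1} = s_{k-1} − q_k·s_k, t_{k+1} = t_{k-1} − q_k·t_k, so r_k = a·s_k + b·t_k at every step:
  q = 42: r = 11, s = 1 − 42·0 = 1, t = 0 − 42·1 = -42  (check: 683·1 + 16·(-42) = 11)
  q = 1: r = 5, s = 0 − 1·1 = -1, t = 1 − 1·(-42) = 43  (check: 683·(-1) + 16·43 = 5)
  q = 2: r = 1, s = 1 − 2·(-1) = 3, t = -42 − 2·43 = -128  (check: 683·3 + 16·(-128) = 1)
The row with r = 1 (the gcd) gives the Bezout coefficients s = 3, t = -128.
Result: 683 · (3) + 16 · (-128) = 1.

gcd(683, 16) = 1; s = 3, t = -128 (check: 683·3 + 16·(-128) = 1).


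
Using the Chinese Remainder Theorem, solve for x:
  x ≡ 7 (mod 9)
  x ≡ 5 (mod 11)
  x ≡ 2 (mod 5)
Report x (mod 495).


Moduli 9, 11, 5 are pairwise coprime; by CRT there is a unique solution modulo M = 9 · 11 · 5 = 495.
Solve pairwise, accumulating the modulus:
  Start with x ≡ 7 (mod 9).
  Combine with x ≡ 5 (mod 11): since gcd(9, 11) = 1, we get a unique residue mod 99.
    Write x = 7 + 9·t and substitute into x ≡ 5 (mod 11): 9·t ≡ 5 − 7 = -2 (mod 11).
    Reduce coefficients mod 11: 9·t ≡ 9 (mod 11).
    The inverse of 9 mod 11 is 5 (since 9·5 = 45 = 4·11 + 1), so t ≡ 5·9 = 45 ≡ 1 (mod 11).
    Then x = 7 + 9·1 = 16, valid modulo lcm(9, 11) = 99: x ≡ 16 (mod 99).
  Combine with x ≡ 2 (mod 5): since gcd(99, 5) = 1, we get a unique residue mod 495.
    Write x = 16 + 99·t and substitute into x ≡ 2 (mod 5): 99·t ≡ 2 − 16 = -14 (mod 5).
    Reduce coefficients mod 5: 4·t ≡ 1 (mod 5).
    The inverse of 4 mod 5 is 4 (since 4·4 = 16 = 3·5 + 1), so t ≡ 4·1 = 4 ≡ 4 (mod 5).
    Then x = 16 + 99·4 = 412, valid modulo lcm(99, 5) = 495: x ≡ 412 (mod 495).
Verify: 412 mod 9 = 7 ✓, 412 mod 11 = 5 ✓, 412 mod 5 = 2 ✓.

x ≡ 412 (mod 495).


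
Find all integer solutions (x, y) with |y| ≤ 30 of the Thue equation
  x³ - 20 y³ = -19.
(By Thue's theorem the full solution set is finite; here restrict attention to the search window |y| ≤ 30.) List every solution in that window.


The equation is x³ - 20y³ = -19. For fixed y, x³ = 20·y³ − 19, so a solution requires the RHS to be a perfect cube.
Strategy: iterate y from -30 to 30, compute RHS = 20·y³ − 19, and check whether it is a (positive or negative) perfect cube.
Check small values of y:
  y = 0: RHS = -19 is not a perfect cube.
  y = 1: RHS = 1 = (1)³ ⇒ x = 1 works.
  y = -1: RHS = -39 is not a perfect cube.
  y = 2: RHS = 141 is not a perfect cube.
  y = -2: RHS = -179 is not a perfect cube.
  y = 3: RHS = 521 is not a perfect cube.
  y = -3: RHS = -559 is not a perfect cube.
Continuing the search up to |y| = 30 finds no further solutions beyond those listed.
Collected solutions: (1, 1).

Solutions (with |y| ≤ 30): (1, 1).


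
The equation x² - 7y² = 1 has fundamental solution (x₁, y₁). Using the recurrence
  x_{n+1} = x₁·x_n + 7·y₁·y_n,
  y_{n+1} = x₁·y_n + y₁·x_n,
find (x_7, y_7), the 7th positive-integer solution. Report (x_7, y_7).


Step 1: Find the fundamental solution (x₁, y₁) of x² - 7y² = 1.
  Expand √7 as a continued fraction. a₀ = ⌊√7⌋ = 2; iterate m_{k+1} = d_k·a_k − m_k, d_{k+1} = (7 − m_{k+1}²)/d_k, a_{k+1} = ⌊(a₀ + m_{k+1})/d_{k+1}⌋ (starting m₀ = 0, d₀ = 1), with convergents p_k = a_k·p_{k-1} + p_{k-2}, q_k = a_k·q_{k-1} + q_{k-2} (p₋₁ = 1, q₋₁ = 0):
  k = 0: a₀ = 2; p₀/q₀ = 2/1; p₀² − 7·q₀² = 4 − 7 = -3.
  k = 1: m = 2, d = 3, a = ⌊(2 + 2)/3⌋ = 1; p/q = (1·2 + 1)/(1·1 + 0) = 3/1; p² − 7·q² = 9 − 7 = 2.
  k = 2: m = 1, d = 2, a = ⌊(2 + 1)/2⌋ = 1; p/q = (1·3 + 2)/(1·1 + 1) = 5/2; p² − 7·q² = 25 − 28 = -3.
  k = 3: m = 1, d = 3, a = ⌊(2 + 1)/3⌋ = 1; p/q = (1·5 + 3)/(1·2 + 1) = 8/3; p² − 7·q² = 64 − 63 = 1.
  The first convergent with p² − 7·q² = 1 gives the fundamental solution (x₁, y₁) = (8, 3).
Step 2: Apply the recurrence (x_{n+1}, y_{n+1}) = (x₁x_n + 7y₁y_n, x₁y_n + y₁x_n) repeatedly.
  From (x_1, y_1) = (8, 3): x_2 = 8·8 + 7·3·3 = 127; y_2 = 8·3 + 3·8 = 48.
  From (x_2, y_2) = (127, 48): x_3 = 8·127 + 7·3·48 = 2024; y_3 = 8·48 + 3·127 = 765.
  From (x_3, y_3) = (2024, 765): x_4 = 8·2024 + 7·3·765 = 32257; y_4 = 8·765 + 3·2024 = 12192.
  From (x_4, y_4) = (32257, 12192): x_5 = 8·32257 + 7·3·12192 = 514088; y_5 = 8·12192 + 3·32257 = 194307.
  From (x_5, y_5) = (514088, 194307): x_6 = 8·514088 + 7·3·194307 = 8193151; y_6 = 8·194307 + 3·514088 = 3096720.
  From (x_6, y_6) = (8193151, 3096720): x_7 = 8·8193151 + 7·3·3096720 = 130576328; y_7 = 8·3096720 + 3·8193151 = 49353213.
Step 3: Verify x_7² - 7·y_7² = 17050177433963584 - 17050177433963583 = 1 (should be 1). ✓

(x_1, y_1) = (8, 3); (x_7, y_7) = (130576328, 49353213).


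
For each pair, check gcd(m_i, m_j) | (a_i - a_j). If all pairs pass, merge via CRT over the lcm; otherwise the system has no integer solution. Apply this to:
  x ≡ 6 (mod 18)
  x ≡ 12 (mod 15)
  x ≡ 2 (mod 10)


Moduli 18, 15, 10 are not pairwise coprime, so CRT works modulo lcm(m_i) when all pairwise compatibility conditions hold.
Pairwise compatibility: gcd(m_i, m_j) must divide a_i - a_j for every pair.
Merge one congruence at a time:
  Start: x ≡ 6 (mod 18).
  Combine with x ≡ 12 (mod 15): gcd(18, 15) = 3; 12 - 6 = 6, which IS divisible by 3, so compatible.
    Write x = 6 + 18·t and substitute into x ≡ 12 (mod 15): 18·t ≡ 12 − 6 = 6 (mod 15).
    Divide the congruence (and modulus) by g = 3: 6·t ≡ 2 (mod 5).
    Reduce coefficients mod 5: 1·t ≡ 2 (mod 5).
    So t ≡ 2 (mod 5).
    Then x = 6 + 18·2 = 42, valid modulo lcm(18, 15) = 90: x ≡ 42 (mod 90).
  Combine with x ≡ 2 (mod 10): gcd(90, 10) = 10; 2 - 42 = -40, which IS divisible by 10, so compatible.
    Write x = 42 + 90·t and substitute into x ≡ 2 (mod 10): 90·t ≡ 2 − 42 = -40 (mod 10).
    Divide the congruence (and modulus) by g = 10: 9·t ≡ -4 (mod 1).
    Modulo 1 every t works; take t = 0.
    Then x = 42 + 90·0 = 42, valid modulo lcm(90, 10) = 90: x ≡ 42 (mod 90).
Verify: 42 mod 18 = 6, 42 mod 15 = 12, 42 mod 10 = 2.

x ≡ 42 (mod 90).


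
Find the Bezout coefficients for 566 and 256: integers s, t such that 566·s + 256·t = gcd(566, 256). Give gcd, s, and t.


Euclidean algorithm on (566, 256) — divide until remainder is 0:
  566 = 2 · 256 + 54
  256 = 4 · 54 + 40
  54 = 1 · 40 + 14
  40 = 2 · 14 + 12
  14 = 1 · 12 + 2
  12 = 6 · 2 + 0
gcd(566, 256) = 2.
Track Bezout coefficients alongside the remainders: start with r₀ = 566 = a·1 + b·0 (s = 1, t = 0) and r₁ = 256 = a·0 + b·1 (s = 0, t = 1); each new remainder r_{k+1} = r_{k-1} − q_k·r_k inherits s_{k+1} = s_{k-1} − q_k·s_k, t_{k+1} = t_{k-1} − q_k·t_k, so r_k = a·s_k + b·t_k at every step:
  q = 2: r = 54, s = 1 − 2·0 = 1, t = 0 − 2·1 = -2  (check: 566·1 + 256·(-2) = 54)
  q = 4: r = 40, s = 0 − 4·1 = -4, t = 1 − 4·(-2) = 9  (check: 566·(-4) + 256·9 = 40)
  q = 1: r = 14, s = 1 − 1·(-4) = 5, t = -2 − 1·9 = -11  (check: 566·5 + 256·(-11) = 14)
  q = 2: r = 12, s = -4 − 2·5 = -14, t = 9 − 2·(-11) = 31  (check: 566·(-14) + 256·31 = 12)
  q = 1: r = 2, s = 5 − 1·(-14) = 19, t = -11 − 1·31 = -42  (check: 566·19 + 256·(-42) = 2)
The row with r = 2 (the gcd) gives the Bezout coefficients s = 19, t = -42.
Result: 566 · (19) + 256 · (-42) = 2.

gcd(566, 256) = 2; s = 19, t = -42 (check: 566·19 + 256·(-42) = 2).


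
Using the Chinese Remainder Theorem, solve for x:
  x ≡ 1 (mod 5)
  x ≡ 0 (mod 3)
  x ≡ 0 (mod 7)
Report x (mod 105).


Moduli 5, 3, 7 are pairwise coprime; by CRT there is a unique solution modulo M = 5 · 3 · 7 = 105.
Solve pairwise, accumulating the modulus:
  Start with x ≡ 1 (mod 5).
  Combine with x ≡ 0 (mod 3): since gcd(5, 3) = 1, we get a unique residue mod 15.
    Write x = 1 + 5·t and substitute into x ≡ 0 (mod 3): 5·t ≡ 0 − 1 = -1 (mod 3).
    Reduce coefficients mod 3: 2·t ≡ 2 (mod 3).
    The inverse of 2 mod 3 is 2 (since 2·2 = 4 = 1·3 + 1), so t ≡ 2·2 = 4 ≡ 1 (mod 3).
    Then x = 1 + 5·1 = 6, valid modulo lcm(5, 3) = 15: x ≡ 6 (mod 15).
  Combine with x ≡ 0 (mod 7): since gcd(15, 7) = 1, we get a unique residue mod 105.
    Write x = 6 + 15·t and substitute into x ≡ 0 (mod 7): 15·t ≡ 0 − 6 = -6 (mod 7).
    Reduce coefficients mod 7: 1·t ≡ 1 (mod 7).
    So t ≡ 1 (mod 7).
    Then x = 6 + 15·1 = 21, valid modulo lcm(15, 7) = 105: x ≡ 21 (mod 105).
Verify: 21 mod 5 = 1 ✓, 21 mod 3 = 0 ✓, 21 mod 7 = 0 ✓.

x ≡ 21 (mod 105).


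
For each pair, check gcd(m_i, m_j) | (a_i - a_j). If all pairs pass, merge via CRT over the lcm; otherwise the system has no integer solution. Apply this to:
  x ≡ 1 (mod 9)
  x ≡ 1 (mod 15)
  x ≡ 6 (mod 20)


Moduli 9, 15, 20 are not pairwise coprime, so CRT works modulo lcm(m_i) when all pairwise compatibility conditions hold.
Pairwise compatibility: gcd(m_i, m_j) must divide a_i - a_j for every pair.
Merge one congruence at a time:
  Start: x ≡ 1 (mod 9).
  Combine with x ≡ 1 (mod 15): gcd(9, 15) = 3; 1 - 1 = 0, which IS divisible by 3, so compatible.
    Write x = 1 + 9·t and substitute into x ≡ 1 (mod 15): 9·t ≡ 1 − 1 = 0 (mod 15).
    Divide the congruence (and modulus) by g = 3: 3·t ≡ 0 (mod 5).
    The inverse of 3 mod 5 is 2 (since 3·2 = 6 = 1·5 + 1), so t ≡ 2·0 = 0 ≡ 0 (mod 5).
    Then x = 1 + 9·0 = 1, valid modulo lcm(9, 15) = 45: x ≡ 1 (mod 45).
  Combine with x ≡ 6 (mod 20): gcd(45, 20) = 5; 6 - 1 = 5, which IS divisible by 5, so compatible.
    Write x = 1 + 45·t and substitute into x ≡ 6 (mod 20): 45·t ≡ 6 − 1 = 5 (mod 20).
    Divide the congruence (and modulus) by g = 5: 9·t ≡ 1 (mod 4).
    Reduce coefficients mod 4: 1·t ≡ 1 (mod 4).
    So t ≡ 1 (mod 4).
    Then x = 1 + 45·1 = 46, valid modulo lcm(45, 20) = 180: x ≡ 46 (mod 180).
Verify: 46 mod 9 = 1, 46 mod 15 = 1, 46 mod 20 = 6.

x ≡ 46 (mod 180).


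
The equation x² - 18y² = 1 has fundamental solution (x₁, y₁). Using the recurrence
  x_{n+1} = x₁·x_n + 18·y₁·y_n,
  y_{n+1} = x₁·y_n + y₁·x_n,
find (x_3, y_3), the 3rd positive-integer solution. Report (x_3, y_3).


Step 1: Find the fundamental solution (x₁, y₁) of x² - 18y² = 1.
  Expand √18 as a continued fraction. a₀ = ⌊√18⌋ = 4; iterate m_{k+1} = d_k·a_k − m_k, d_{k+1} = (18 − m_{k+1}²)/d_k, a_{k+1} = ⌊(a₀ + m_{k+1})/d_{k+1}⌋ (starting m₀ = 0, d₀ = 1), with convergents p_k = a_k·p_{k-1} + p_{k-2}, q_k = a_k·q_{k-1} + q_{k-2} (p₋₁ = 1, q₋₁ = 0):
  k = 0: a₀ = 4; p₀/q₀ = 4/1; p₀² − 18·q₀² = 16 − 18 = -2.
  k = 1: m = 4, d = 2, a = ⌊(4 + 4)/2⌋ = 4; p/q = (4·4 + 1)/(4·1 + 0) = 17/4; p² − 18·q² = 289 − 288 = 1.
  The first convergent with p² − 18·q² = 1 gives the fundamental solution (x₁, y₁) = (17, 4).
Step 2: Apply the recurrence (x_{n+1}, y_{n+1}) = (x₁x_n + 18y₁y_n, x₁y_n + y₁x_n) repeatedly.
  From (x_1, y_1) = (17, 4): x_2 = 17·17 + 18·4·4 = 577; y_2 = 17·4 + 4·17 = 136.
  From (x_2, y_2) = (577, 136): x_3 = 17·577 + 18·4·136 = 19601; y_3 = 17·136 + 4·577 = 4620.
Step 3: Verify x_3² - 18·y_3² = 384199201 - 384199200 = 1 (should be 1). ✓

(x_1, y_1) = (17, 4); (x_3, y_3) = (19601, 4620).


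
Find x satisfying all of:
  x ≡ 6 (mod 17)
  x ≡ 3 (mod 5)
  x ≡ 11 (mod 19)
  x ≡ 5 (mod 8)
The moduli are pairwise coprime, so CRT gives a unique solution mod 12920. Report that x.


Product of moduli M = 17 · 5 · 19 · 8 = 12920.
Merge one congruence at a time:
  Start: x ≡ 6 (mod 17).
  Combine with x ≡ 3 (mod 5); new modulus lcm = 85.
    Write x = 6 + 17·t and substitute into x ≡ 3 (mod 5): 17·t ≡ 3 − 6 = -3 (mod 5).
    Reduce coefficients mod 5: 2·t ≡ 2 (mod 5).
    The inverse of 2 mod 5 is 3 (since 2·3 = 6 = 1·5 + 1), so t ≡ 3·2 = 6 ≡ 1 (mod 5).
    Then x = 6 + 17·1 = 23, valid modulo lcm(17, 5) = 85: x ≡ 23 (mod 85).
  Combine with x ≡ 11 (mod 19); new modulus lcm = 1615.
    Write x = 23 + 85·t and substitute into x ≡ 11 (mod 19): 85·t ≡ 11 − 23 = -12 (mod 19).
    Reduce coefficients mod 19: 9·t ≡ 7 (mod 19).
    The inverse of 9 mod 19 is 17 (since 9·17 = 153 = 8·19 + 1), so t ≡ 17·7 = 119 ≡ 5 (mod 19).
    Then x = 23 + 85·5 = 448, valid modulo lcm(85, 19) = 1615: x ≡ 448 (mod 1615).
  Combine with x ≡ 5 (mod 8); new modulus lcm = 12920.
    Write x = 448 + 1615·t and substitute into x ≡ 5 (mod 8): 1615·t ≡ 5 − 448 = -443 (mod 8).
    Reduce coefficients mod 8: 7·t ≡ 5 (mod 8).
    The inverse of 7 mod 8 is 7 (since 7·7 = 49 = 6·8 + 1), so t ≡ 7·5 = 35 ≡ 3 (mod 8).
    Then x = 448 + 1615·3 = 5293, valid modulo lcm(1615, 8) = 12920: x ≡ 5293 (mod 12920).
Verify against each original: 5293 mod 17 = 6, 5293 mod 5 = 3, 5293 mod 19 = 11, 5293 mod 8 = 5.

x ≡ 5293 (mod 12920).


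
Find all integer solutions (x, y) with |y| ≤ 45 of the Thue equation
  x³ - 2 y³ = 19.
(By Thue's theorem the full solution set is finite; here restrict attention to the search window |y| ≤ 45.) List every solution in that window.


The equation is x³ - 2y³ = 19. For fixed y, x³ = 2·y³ + 19, so a solution requires the RHS to be a perfect cube.
Strategy: iterate y from -45 to 45, compute RHS = 2·y³ + 19, and check whether it is a (positive or negative) perfect cube.
Check small values of y:
  y = 0: RHS = 19 is not a perfect cube.
  y = 1: RHS = 21 is not a perfect cube.
  y = -1: RHS = 17 is not a perfect cube.
  y = 2: RHS = 35 is not a perfect cube.
  y = -2: RHS = 3 is not a perfect cube.
  y = 3: RHS = 73 is not a perfect cube.
  y = -3: RHS = -35 is not a perfect cube.
Continuing the search up to |y| = 45 finds no solutions either.
No (x, y) in the scanned range satisfies the equation.

No integer solutions with |y| ≤ 45.


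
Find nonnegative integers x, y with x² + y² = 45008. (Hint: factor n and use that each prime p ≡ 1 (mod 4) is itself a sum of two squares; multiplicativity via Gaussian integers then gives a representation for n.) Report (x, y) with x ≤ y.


Step 1: Factor n = 45008 = 2^4 · 29 · 97.
Step 2: Check the mod-4 condition on each prime factor: 2 = 2 (special); 29 ≡ 1 (mod 4), exponent 1; 97 ≡ 1 (mod 4), exponent 1.
All primes ≡ 3 (mod 4) appear to even exponent (or don't appear), so by the two-squares theorem n IS expressible as a sum of two squares.
Step 3: Build a representation. Group n = k² · m with k = 4 and m = 29 · 97 = 2813 (a product of primes ≡ 1 (mod 4)); a representation of m scales to one of n via (k·x)² + (k·y)² = k²(x² + y²). Each prime p ≡ 1 (mod 4) is itself a sum of two squares; find a² by testing p − a² for a perfect square:
  29: 29 − 1² = 28, 29 − 2² = 25 = 5² ⇒ 29 = 2² + 5².
  97: 97 − 1² = 96, 97 − 2² = 93, 97 − 3² = 88, 97 − 4² = 81 = 9² ⇒ 97 = 4² + 9².
  Combine using the Brahmagupta–Fibonacci identity (a² + b²)(c² + d²) = (ac − bd)² + (ad + bc)² = (ac + bd)² + (ad − bc)²:
  29 · 97 = 2813: from (2² + 5²)(4² + 9²), take (2·4 − 5·9, 2·9 + 5·4) = (8 − 45, 18 + 20) = (-37, 38); dropping signs (only squares matter) gives (37, 38); check 37² + 38² = 1369 + 1444 = 2813 ✓.
  Scale by k = 4: (4·37, 4·38) = (148, 152).
Step 4: Order so x ≤ y and verify: 148² + 152² = 21904 + 23104 = 45008 = n. ✓

n = 45008 = 148² + 152² (one valid representation with x ≤ y).


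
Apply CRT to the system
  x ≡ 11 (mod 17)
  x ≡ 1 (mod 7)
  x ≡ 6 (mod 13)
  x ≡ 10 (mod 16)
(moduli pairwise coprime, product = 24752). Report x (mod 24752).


Product of moduli M = 17 · 7 · 13 · 16 = 24752.
Merge one congruence at a time:
  Start: x ≡ 11 (mod 17).
  Combine with x ≡ 1 (mod 7); new modulus lcm = 119.
    Write x = 11 + 17·t and substitute into x ≡ 1 (mod 7): 17·t ≡ 1 − 11 = -10 (mod 7).
    Reduce coefficients mod 7: 3·t ≡ 4 (mod 7).
    The inverse of 3 mod 7 is 5 (since 3·5 = 15 = 2·7 + 1), so t ≡ 5·4 = 20 ≡ 6 (mod 7).
    Then x = 11 + 17·6 = 113, valid modulo lcm(17, 7) = 119: x ≡ 113 (mod 119).
  Combine with x ≡ 6 (mod 13); new modulus lcm = 1547.
    Write x = 113 + 119·t and substitute into x ≡ 6 (mod 13): 119·t ≡ 6 − 113 = -107 (mod 13).
    Reduce coefficients mod 13: 2·t ≡ 10 (mod 13).
    The inverse of 2 mod 13 is 7 (since 2·7 = 14 = 1·13 + 1), so t ≡ 7·10 = 70 ≡ 5 (mod 13).
    Then x = 113 + 119·5 = 708, valid modulo lcm(119, 13) = 1547: x ≡ 708 (mod 1547).
  Combine with x ≡ 10 (mod 16); new modulus lcm = 24752.
    Write x = 708 + 1547·t and substitute into x ≡ 10 (mod 16): 1547·t ≡ 10 − 708 = -698 (mod 16).
    Reduce coefficients mod 16: 11·t ≡ 6 (mod 16).
    The inverse of 11 mod 16 is 3 (since 11·3 = 33 = 2·16 + 1), so t ≡ 3·6 = 18 ≡ 2 (mod 16).
    Then x = 708 + 1547·2 = 3802, valid modulo lcm(1547, 16) = 24752: x ≡ 3802 (mod 24752).
Verify against each original: 3802 mod 17 = 11, 3802 mod 7 = 1, 3802 mod 13 = 6, 3802 mod 16 = 10.

x ≡ 3802 (mod 24752).


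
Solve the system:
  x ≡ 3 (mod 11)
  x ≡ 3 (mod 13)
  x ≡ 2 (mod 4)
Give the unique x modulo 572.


Moduli 11, 13, 4 are pairwise coprime; by CRT there is a unique solution modulo M = 11 · 13 · 4 = 572.
Solve pairwise, accumulating the modulus:
  Start with x ≡ 3 (mod 11).
  Combine with x ≡ 3 (mod 13): since gcd(11, 13) = 1, we get a unique residue mod 143.
    Write x = 3 + 11·t and substitute into x ≡ 3 (mod 13): 11·t ≡ 3 − 3 = 0 (mod 13).
    The inverse of 11 mod 13 is 6 (since 11·6 = 66 = 5·13 + 1), so t ≡ 6·0 = 0 ≡ 0 (mod 13).
    Then x = 3 + 11·0 = 3, valid modulo lcm(11, 13) = 143: x ≡ 3 (mod 143).
  Combine with x ≡ 2 (mod 4): since gcd(143, 4) = 1, we get a unique residue mod 572.
    Write x = 3 + 143·t and substitute into x ≡ 2 (mod 4): 143·t ≡ 2 − 3 = -1 (mod 4).
    Reduce coefficients mod 4: 3·t ≡ 3 (mod 4).
    The inverse of 3 mod 4 is 3 (since 3·3 = 9 = 2·4 + 1), so t ≡ 3·3 = 9 ≡ 1 (mod 4).
    Then x = 3 + 143·1 = 146, valid modulo lcm(143, 4) = 572: x ≡ 146 (mod 572).
Verify: 146 mod 11 = 3 ✓, 146 mod 13 = 3 ✓, 146 mod 4 = 2 ✓.

x ≡ 146 (mod 572).


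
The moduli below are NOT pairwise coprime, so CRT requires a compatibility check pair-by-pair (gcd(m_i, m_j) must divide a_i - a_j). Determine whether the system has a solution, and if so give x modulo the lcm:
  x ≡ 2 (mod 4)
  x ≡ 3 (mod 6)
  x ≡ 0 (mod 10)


Moduli 4, 6, 10 are not pairwise coprime, so CRT works modulo lcm(m_i) when all pairwise compatibility conditions hold.
Pairwise compatibility: gcd(m_i, m_j) must divide a_i - a_j for every pair.
Merge one congruence at a time:
  Start: x ≡ 2 (mod 4).
  Combine with x ≡ 3 (mod 6): gcd(4, 6) = 2, and 3 - 2 = 1 is NOT divisible by 2.
    ⇒ system is inconsistent (no integer solution).

No solution (the system is inconsistent).


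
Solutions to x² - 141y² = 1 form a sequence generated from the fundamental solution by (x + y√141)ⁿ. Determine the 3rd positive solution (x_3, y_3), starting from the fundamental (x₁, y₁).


Step 1: Find the fundamental solution (x₁, y₁) of x² - 141y² = 1.
  Expand √141 as a continued fraction. a₀ = ⌊√141⌋ = 11; iterate m_{k+1} = d_k·a_k − m_k, d_{k+1} = (141 − m_{k+1}²)/d_k, a_{k+1} = ⌊(a₀ + m_{k+1})/d_{k+1}⌋ (starting m₀ = 0, d₀ = 1), with convergents p_k = a_k·p_{k-1} + p_{k-2}, q_k = a_k·q_{k-1} + q_{k-2} (p₋₁ = 1, q₋₁ = 0):
  k = 0: a₀ = 11; p₀/q₀ = 11/1; p₀² − 141·q₀² = 121 − 141 = -20.
  k = 1: m = 11, d = 20, a = ⌊(11 + 11)/20⌋ = 1; p/q = (1·11 + 1)/(1·1 + 0) = 12/1; p² − 141·q² = 144 − 141 = 3.
  k = 2: m = 9, d = 3, a = ⌊(11 + 9)/3⌋ = 6; p/q = (6·12 + 11)/(6·1 + 1) = 83/7; p² − 141·q² = 6889 − 6909 = -20.
  k = 3: m = 9, d = 20, a = ⌊(11 + 9)/20⌋ = 1; p/q = (1·83 + 12)/(1·7 + 1) = 95/8; p² − 141·q² = 9025 − 9024 = 1.
  The first convergent with p² − 141·q² = 1 gives the fundamental solution (x₁, y₁) = (95, 8).
Step 2: Apply the recurrence (x_{n+1}, y_{n+1}) = (x₁x_n + 141y₁y_n, x₁y_n + y₁x_n) repeatedly.
  From (x_1, y_1) = (95, 8): x_2 = 95·95 + 141·8·8 = 18049; y_2 = 95·8 + 8·95 = 1520.
  From (x_2, y_2) = (18049, 1520): x_3 = 95·18049 + 141·8·1520 = 3429215; y_3 = 95·1520 + 8·18049 = 288792.
Step 3: Verify x_3² - 141·y_3² = 11759515516225 - 11759515516224 = 1 (should be 1). ✓

(x_1, y_1) = (95, 8); (x_3, y_3) = (3429215, 288792).
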